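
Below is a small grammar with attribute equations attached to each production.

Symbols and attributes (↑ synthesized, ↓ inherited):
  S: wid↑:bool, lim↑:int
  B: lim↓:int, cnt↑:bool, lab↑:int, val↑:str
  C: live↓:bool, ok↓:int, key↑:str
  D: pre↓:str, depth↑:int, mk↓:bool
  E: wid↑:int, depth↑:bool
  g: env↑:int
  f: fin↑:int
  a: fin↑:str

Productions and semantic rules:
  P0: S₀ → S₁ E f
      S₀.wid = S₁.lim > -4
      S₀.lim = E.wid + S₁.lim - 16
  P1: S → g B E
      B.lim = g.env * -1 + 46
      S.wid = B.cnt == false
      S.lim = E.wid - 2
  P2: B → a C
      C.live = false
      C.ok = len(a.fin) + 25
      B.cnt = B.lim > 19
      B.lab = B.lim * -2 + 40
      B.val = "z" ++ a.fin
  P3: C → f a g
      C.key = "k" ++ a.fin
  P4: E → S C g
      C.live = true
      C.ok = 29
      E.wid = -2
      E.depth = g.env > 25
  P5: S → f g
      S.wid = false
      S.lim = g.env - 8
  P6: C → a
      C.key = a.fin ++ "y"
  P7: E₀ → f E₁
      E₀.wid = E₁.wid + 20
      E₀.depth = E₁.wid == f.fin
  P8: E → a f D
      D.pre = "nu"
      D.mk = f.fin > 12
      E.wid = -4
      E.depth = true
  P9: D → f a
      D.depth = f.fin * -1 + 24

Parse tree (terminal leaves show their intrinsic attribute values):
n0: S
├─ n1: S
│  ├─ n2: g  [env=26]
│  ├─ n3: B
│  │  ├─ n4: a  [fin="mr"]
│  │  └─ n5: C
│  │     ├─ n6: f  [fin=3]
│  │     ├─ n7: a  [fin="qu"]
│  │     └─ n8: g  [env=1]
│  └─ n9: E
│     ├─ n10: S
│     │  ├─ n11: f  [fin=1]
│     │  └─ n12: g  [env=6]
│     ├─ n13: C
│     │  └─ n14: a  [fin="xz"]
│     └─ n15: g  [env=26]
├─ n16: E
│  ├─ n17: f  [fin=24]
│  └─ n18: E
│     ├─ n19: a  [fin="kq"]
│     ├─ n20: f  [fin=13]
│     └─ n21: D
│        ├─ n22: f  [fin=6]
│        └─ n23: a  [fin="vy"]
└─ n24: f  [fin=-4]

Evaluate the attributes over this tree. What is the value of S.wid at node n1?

1. n2.env = 26  [terminal]
2. n3.lim = 20  [g.env * -1 + 46]
3. n4.fin = "mr"  [terminal]
4. n5.live = false  [false]
5. n5.ok = 27  [len(a.fin) + 25]
6. n6.fin = 3  [terminal]
7. n7.fin = "qu"  [terminal]
8. n8.env = 1  [terminal]
9. n5.key = "kqu"  ["k" ++ a.fin]
10. n3.cnt = true  [B.lim > 19]
11. n3.lab = 0  [B.lim * -2 + 40]
12. n3.val = "zmr"  ["z" ++ a.fin]
13. n11.fin = 1  [terminal]
14. n12.env = 6  [terminal]
15. n10.wid = false  [false]
16. n10.lim = -2  [g.env - 8]
17. n13.live = true  [true]
18. n13.ok = 29  [29]
19. n14.fin = "xz"  [terminal]
20. n13.key = "xzy"  [a.fin ++ "y"]
21. n15.env = 26  [terminal]
22. n9.wid = -2  [-2]
23. n9.depth = true  [g.env > 25]
24. n1.wid = false  [B.cnt == false]
25. n1.lim = -4  [E.wid - 2]
26. n17.fin = 24  [terminal]
27. n19.fin = "kq"  [terminal]
28. n20.fin = 13  [terminal]
29. n21.pre = "nu"  ["nu"]
30. n21.mk = true  [f.fin > 12]
31. n22.fin = 6  [terminal]
32. n23.fin = "vy"  [terminal]
33. n21.depth = 18  [f.fin * -1 + 24]
34. n18.wid = -4  [-4]
35. n18.depth = true  [true]
36. n16.wid = 16  [E₁.wid + 20]
37. n16.depth = false  [E₁.wid == f.fin]
38. n24.fin = -4  [terminal]
39. n0.wid = false  [S₁.lim > -4]
40. n0.lim = -4  [E.wid + S₁.lim - 16]

false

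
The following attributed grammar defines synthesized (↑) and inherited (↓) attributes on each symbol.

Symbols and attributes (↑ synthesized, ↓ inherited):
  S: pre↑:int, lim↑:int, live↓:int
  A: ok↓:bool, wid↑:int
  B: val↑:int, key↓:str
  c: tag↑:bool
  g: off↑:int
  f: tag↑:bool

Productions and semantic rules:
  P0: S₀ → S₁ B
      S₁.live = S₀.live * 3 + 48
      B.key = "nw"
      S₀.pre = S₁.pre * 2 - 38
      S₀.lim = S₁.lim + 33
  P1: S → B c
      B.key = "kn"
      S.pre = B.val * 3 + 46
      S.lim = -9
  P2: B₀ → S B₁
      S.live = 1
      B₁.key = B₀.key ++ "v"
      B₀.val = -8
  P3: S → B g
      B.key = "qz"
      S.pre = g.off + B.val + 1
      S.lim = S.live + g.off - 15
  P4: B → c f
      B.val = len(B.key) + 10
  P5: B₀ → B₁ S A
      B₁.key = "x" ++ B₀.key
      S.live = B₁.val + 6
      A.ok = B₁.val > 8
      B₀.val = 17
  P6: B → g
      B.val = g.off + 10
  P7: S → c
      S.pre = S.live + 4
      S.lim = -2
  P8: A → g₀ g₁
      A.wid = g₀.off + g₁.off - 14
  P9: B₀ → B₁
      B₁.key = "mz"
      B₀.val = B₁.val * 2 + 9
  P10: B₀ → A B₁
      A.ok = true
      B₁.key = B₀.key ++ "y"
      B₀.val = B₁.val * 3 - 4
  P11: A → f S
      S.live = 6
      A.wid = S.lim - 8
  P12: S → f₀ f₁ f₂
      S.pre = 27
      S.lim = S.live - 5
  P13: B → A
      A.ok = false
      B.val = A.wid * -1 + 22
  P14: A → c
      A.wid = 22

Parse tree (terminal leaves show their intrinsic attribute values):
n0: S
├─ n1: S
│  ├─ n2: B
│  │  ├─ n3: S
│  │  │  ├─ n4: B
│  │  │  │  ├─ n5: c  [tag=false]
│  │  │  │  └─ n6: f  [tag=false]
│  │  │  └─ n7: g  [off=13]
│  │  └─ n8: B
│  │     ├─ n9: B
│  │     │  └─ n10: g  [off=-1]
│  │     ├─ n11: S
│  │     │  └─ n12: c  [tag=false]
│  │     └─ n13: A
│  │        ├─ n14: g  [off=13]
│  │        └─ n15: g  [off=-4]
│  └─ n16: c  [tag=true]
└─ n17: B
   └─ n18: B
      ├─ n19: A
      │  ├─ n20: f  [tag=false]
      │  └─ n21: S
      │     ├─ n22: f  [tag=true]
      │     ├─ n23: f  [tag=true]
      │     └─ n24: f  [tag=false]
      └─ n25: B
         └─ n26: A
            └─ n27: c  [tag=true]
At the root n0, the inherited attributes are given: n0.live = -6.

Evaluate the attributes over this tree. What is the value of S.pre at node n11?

19

1. n0.live = -6  [given at root]
2. n1.live = 30  [S₀.live * 3 + 48]
3. n2.key = "kn"  ["kn"]
4. n3.live = 1  [1]
5. n4.key = "qz"  ["qz"]
6. n5.tag = false  [terminal]
7. n6.tag = false  [terminal]
8. n4.val = 12  [len(B.key) + 10]
9. n7.off = 13  [terminal]
10. n3.pre = 26  [g.off + B.val + 1]
11. n3.lim = -1  [S.live + g.off - 15]
12. n8.key = "knv"  [B₀.key ++ "v"]
13. n9.key = "xknv"  ["x" ++ B₀.key]
14. n10.off = -1  [terminal]
15. n9.val = 9  [g.off + 10]
16. n11.live = 15  [B₁.val + 6]
17. n12.tag = false  [terminal]
18. n11.pre = 19  [S.live + 4]
19. n11.lim = -2  [-2]
20. n13.ok = true  [B₁.val > 8]
21. n14.off = 13  [terminal]
22. n15.off = -4  [terminal]
23. n13.wid = -5  [g₀.off + g₁.off - 14]
24. n8.val = 17  [17]
25. n2.val = -8  [-8]
26. n16.tag = true  [terminal]
27. n1.pre = 22  [B.val * 3 + 46]
28. n1.lim = -9  [-9]
29. n17.key = "nw"  ["nw"]
30. n18.key = "mz"  ["mz"]
31. n19.ok = true  [true]
32. n20.tag = false  [terminal]
33. n21.live = 6  [6]
34. n22.tag = true  [terminal]
35. n23.tag = true  [terminal]
36. n24.tag = false  [terminal]
37. n21.pre = 27  [27]
38. n21.lim = 1  [S.live - 5]
39. n19.wid = -7  [S.lim - 8]
40. n25.key = "mzy"  [B₀.key ++ "y"]
41. n26.ok = false  [false]
42. n27.tag = true  [terminal]
43. n26.wid = 22  [22]
44. n25.val = 0  [A.wid * -1 + 22]
45. n18.val = -4  [B₁.val * 3 - 4]
46. n17.val = 1  [B₁.val * 2 + 9]
47. n0.pre = 6  [S₁.pre * 2 - 38]
48. n0.lim = 24  [S₁.lim + 33]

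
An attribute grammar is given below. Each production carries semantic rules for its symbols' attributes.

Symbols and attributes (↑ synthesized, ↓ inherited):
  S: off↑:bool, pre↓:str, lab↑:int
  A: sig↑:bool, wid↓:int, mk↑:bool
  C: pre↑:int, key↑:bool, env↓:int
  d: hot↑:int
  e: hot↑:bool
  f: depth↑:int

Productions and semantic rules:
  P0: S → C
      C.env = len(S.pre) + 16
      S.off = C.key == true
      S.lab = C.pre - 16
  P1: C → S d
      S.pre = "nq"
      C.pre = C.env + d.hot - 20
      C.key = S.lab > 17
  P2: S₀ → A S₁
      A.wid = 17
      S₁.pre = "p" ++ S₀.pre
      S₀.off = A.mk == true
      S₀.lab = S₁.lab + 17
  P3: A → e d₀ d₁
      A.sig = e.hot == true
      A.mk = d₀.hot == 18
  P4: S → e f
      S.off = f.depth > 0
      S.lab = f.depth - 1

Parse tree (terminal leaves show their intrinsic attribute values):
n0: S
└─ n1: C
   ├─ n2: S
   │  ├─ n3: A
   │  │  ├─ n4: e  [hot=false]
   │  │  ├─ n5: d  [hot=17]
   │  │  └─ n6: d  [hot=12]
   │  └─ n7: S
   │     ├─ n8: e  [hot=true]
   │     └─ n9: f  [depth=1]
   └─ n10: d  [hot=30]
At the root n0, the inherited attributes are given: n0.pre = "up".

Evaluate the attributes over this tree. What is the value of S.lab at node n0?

12

1. n0.pre = "up"  [given at root]
2. n1.env = 18  [len(S.pre) + 16]
3. n2.pre = "nq"  ["nq"]
4. n3.wid = 17  [17]
5. n4.hot = false  [terminal]
6. n5.hot = 17  [terminal]
7. n6.hot = 12  [terminal]
8. n3.sig = false  [e.hot == true]
9. n3.mk = false  [d₀.hot == 18]
10. n7.pre = "pnq"  ["p" ++ S₀.pre]
11. n8.hot = true  [terminal]
12. n9.depth = 1  [terminal]
13. n7.off = true  [f.depth > 0]
14. n7.lab = 0  [f.depth - 1]
15. n2.off = false  [A.mk == true]
16. n2.lab = 17  [S₁.lab + 17]
17. n10.hot = 30  [terminal]
18. n1.pre = 28  [C.env + d.hot - 20]
19. n1.key = false  [S.lab > 17]
20. n0.off = false  [C.key == true]
21. n0.lab = 12  [C.pre - 16]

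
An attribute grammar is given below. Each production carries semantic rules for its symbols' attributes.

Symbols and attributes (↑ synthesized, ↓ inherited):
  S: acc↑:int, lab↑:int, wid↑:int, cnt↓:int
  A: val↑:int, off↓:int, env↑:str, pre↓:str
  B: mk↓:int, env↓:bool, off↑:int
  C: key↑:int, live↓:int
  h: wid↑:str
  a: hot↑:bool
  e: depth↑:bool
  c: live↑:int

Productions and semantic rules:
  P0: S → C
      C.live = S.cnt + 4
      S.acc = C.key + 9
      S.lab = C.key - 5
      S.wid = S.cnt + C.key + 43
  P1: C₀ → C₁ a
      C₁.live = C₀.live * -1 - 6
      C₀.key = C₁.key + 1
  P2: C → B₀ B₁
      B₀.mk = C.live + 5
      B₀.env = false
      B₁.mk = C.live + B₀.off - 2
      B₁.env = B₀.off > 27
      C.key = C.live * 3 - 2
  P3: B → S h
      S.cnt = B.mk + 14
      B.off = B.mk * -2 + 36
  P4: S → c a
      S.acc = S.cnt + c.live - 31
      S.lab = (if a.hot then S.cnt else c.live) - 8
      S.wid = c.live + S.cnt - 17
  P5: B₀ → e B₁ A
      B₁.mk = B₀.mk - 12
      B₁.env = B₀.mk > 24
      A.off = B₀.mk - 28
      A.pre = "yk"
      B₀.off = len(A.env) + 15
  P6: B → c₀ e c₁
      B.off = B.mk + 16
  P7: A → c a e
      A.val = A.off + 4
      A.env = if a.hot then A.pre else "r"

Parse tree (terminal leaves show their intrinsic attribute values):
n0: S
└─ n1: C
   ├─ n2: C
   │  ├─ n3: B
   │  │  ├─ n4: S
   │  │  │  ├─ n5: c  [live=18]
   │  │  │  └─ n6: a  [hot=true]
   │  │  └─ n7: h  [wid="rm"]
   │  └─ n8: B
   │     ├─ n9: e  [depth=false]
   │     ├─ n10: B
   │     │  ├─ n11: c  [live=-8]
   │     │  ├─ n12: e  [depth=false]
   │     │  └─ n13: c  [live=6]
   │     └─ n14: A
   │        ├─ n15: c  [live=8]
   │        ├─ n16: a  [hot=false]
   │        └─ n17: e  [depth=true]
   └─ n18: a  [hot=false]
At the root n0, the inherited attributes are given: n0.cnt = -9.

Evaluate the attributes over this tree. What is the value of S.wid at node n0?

30

1. n0.cnt = -9  [given at root]
2. n1.live = -5  [S.cnt + 4]
3. n2.live = -1  [C₀.live * -1 - 6]
4. n3.mk = 4  [C.live + 5]
5. n3.env = false  [false]
6. n4.cnt = 18  [B.mk + 14]
7. n5.live = 18  [terminal]
8. n6.hot = true  [terminal]
9. n4.acc = 5  [S.cnt + c.live - 31]
10. n4.lab = 10  [(if a.hot then S.cnt else c.live) - 8]
11. n4.wid = 19  [c.live + S.cnt - 17]
12. n7.wid = "rm"  [terminal]
13. n3.off = 28  [B.mk * -2 + 36]
14. n8.mk = 25  [C.live + B₀.off - 2]
15. n8.env = true  [B₀.off > 27]
16. n9.depth = false  [terminal]
17. n10.mk = 13  [B₀.mk - 12]
18. n10.env = true  [B₀.mk > 24]
19. n11.live = -8  [terminal]
20. n12.depth = false  [terminal]
21. n13.live = 6  [terminal]
22. n10.off = 29  [B.mk + 16]
23. n14.off = -3  [B₀.mk - 28]
24. n14.pre = "yk"  ["yk"]
25. n15.live = 8  [terminal]
26. n16.hot = false  [terminal]
27. n17.depth = true  [terminal]
28. n14.val = 1  [A.off + 4]
29. n14.env = "r"  [if a.hot then A.pre else "r"]
30. n8.off = 16  [len(A.env) + 15]
31. n2.key = -5  [C.live * 3 - 2]
32. n18.hot = false  [terminal]
33. n1.key = -4  [C₁.key + 1]
34. n0.acc = 5  [C.key + 9]
35. n0.lab = -9  [C.key - 5]
36. n0.wid = 30  [S.cnt + C.key + 43]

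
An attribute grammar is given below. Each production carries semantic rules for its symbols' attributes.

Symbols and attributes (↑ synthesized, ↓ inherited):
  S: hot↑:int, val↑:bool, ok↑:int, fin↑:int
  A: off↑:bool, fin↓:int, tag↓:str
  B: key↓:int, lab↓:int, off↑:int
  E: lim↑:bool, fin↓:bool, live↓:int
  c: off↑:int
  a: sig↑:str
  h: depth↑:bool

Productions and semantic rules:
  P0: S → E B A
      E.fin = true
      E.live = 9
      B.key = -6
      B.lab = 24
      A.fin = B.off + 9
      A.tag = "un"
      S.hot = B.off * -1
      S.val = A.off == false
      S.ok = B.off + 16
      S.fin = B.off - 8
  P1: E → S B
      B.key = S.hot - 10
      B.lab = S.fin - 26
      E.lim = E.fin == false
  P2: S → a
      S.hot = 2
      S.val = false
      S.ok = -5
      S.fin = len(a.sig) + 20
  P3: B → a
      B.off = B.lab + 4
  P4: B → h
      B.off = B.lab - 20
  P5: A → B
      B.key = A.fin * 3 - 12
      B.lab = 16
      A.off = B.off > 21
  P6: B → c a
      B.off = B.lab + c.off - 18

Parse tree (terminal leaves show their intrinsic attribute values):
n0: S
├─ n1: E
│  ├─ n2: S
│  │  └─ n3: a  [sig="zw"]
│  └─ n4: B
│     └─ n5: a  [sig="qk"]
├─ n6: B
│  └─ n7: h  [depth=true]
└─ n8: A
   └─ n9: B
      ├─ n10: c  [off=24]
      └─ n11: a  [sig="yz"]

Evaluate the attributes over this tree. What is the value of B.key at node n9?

1. n1.fin = true  [true]
2. n1.live = 9  [9]
3. n3.sig = "zw"  [terminal]
4. n2.hot = 2  [2]
5. n2.val = false  [false]
6. n2.ok = -5  [-5]
7. n2.fin = 22  [len(a.sig) + 20]
8. n4.key = -8  [S.hot - 10]
9. n4.lab = -4  [S.fin - 26]
10. n5.sig = "qk"  [terminal]
11. n4.off = 0  [B.lab + 4]
12. n1.lim = false  [E.fin == false]
13. n6.key = -6  [-6]
14. n6.lab = 24  [24]
15. n7.depth = true  [terminal]
16. n6.off = 4  [B.lab - 20]
17. n8.fin = 13  [B.off + 9]
18. n8.tag = "un"  ["un"]
19. n9.key = 27  [A.fin * 3 - 12]
20. n9.lab = 16  [16]
21. n10.off = 24  [terminal]
22. n11.sig = "yz"  [terminal]
23. n9.off = 22  [B.lab + c.off - 18]
24. n8.off = true  [B.off > 21]
25. n0.hot = -4  [B.off * -1]
26. n0.val = false  [A.off == false]
27. n0.ok = 20  [B.off + 16]
28. n0.fin = -4  [B.off - 8]

27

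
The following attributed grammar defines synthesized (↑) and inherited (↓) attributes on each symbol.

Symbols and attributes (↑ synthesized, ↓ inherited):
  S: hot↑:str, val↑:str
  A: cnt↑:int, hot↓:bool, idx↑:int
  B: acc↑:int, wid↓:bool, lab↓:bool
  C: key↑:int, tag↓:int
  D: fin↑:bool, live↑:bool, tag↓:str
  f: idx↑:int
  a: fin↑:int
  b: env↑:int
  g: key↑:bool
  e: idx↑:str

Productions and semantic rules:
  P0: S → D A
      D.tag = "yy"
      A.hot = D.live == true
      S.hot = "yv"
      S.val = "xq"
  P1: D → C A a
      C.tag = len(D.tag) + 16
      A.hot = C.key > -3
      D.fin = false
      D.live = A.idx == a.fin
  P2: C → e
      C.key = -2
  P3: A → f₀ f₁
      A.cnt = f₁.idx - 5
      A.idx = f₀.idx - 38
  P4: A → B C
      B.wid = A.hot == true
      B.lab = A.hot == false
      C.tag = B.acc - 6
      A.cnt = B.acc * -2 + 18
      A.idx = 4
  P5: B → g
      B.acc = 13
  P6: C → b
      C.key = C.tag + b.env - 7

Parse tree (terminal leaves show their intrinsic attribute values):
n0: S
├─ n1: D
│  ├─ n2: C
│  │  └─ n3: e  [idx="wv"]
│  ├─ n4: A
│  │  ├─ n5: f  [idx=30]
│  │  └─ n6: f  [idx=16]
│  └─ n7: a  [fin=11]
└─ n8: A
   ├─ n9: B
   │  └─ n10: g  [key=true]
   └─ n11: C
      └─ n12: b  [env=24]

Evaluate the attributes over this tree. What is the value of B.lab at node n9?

true

1. n1.tag = "yy"  ["yy"]
2. n2.tag = 18  [len(D.tag) + 16]
3. n3.idx = "wv"  [terminal]
4. n2.key = -2  [-2]
5. n4.hot = true  [C.key > -3]
6. n5.idx = 30  [terminal]
7. n6.idx = 16  [terminal]
8. n4.cnt = 11  [f₁.idx - 5]
9. n4.idx = -8  [f₀.idx - 38]
10. n7.fin = 11  [terminal]
11. n1.fin = false  [false]
12. n1.live = false  [A.idx == a.fin]
13. n8.hot = false  [D.live == true]
14. n9.wid = false  [A.hot == true]
15. n9.lab = true  [A.hot == false]
16. n10.key = true  [terminal]
17. n9.acc = 13  [13]
18. n11.tag = 7  [B.acc - 6]
19. n12.env = 24  [terminal]
20. n11.key = 24  [C.tag + b.env - 7]
21. n8.cnt = -8  [B.acc * -2 + 18]
22. n8.idx = 4  [4]
23. n0.hot = "yv"  ["yv"]
24. n0.val = "xq"  ["xq"]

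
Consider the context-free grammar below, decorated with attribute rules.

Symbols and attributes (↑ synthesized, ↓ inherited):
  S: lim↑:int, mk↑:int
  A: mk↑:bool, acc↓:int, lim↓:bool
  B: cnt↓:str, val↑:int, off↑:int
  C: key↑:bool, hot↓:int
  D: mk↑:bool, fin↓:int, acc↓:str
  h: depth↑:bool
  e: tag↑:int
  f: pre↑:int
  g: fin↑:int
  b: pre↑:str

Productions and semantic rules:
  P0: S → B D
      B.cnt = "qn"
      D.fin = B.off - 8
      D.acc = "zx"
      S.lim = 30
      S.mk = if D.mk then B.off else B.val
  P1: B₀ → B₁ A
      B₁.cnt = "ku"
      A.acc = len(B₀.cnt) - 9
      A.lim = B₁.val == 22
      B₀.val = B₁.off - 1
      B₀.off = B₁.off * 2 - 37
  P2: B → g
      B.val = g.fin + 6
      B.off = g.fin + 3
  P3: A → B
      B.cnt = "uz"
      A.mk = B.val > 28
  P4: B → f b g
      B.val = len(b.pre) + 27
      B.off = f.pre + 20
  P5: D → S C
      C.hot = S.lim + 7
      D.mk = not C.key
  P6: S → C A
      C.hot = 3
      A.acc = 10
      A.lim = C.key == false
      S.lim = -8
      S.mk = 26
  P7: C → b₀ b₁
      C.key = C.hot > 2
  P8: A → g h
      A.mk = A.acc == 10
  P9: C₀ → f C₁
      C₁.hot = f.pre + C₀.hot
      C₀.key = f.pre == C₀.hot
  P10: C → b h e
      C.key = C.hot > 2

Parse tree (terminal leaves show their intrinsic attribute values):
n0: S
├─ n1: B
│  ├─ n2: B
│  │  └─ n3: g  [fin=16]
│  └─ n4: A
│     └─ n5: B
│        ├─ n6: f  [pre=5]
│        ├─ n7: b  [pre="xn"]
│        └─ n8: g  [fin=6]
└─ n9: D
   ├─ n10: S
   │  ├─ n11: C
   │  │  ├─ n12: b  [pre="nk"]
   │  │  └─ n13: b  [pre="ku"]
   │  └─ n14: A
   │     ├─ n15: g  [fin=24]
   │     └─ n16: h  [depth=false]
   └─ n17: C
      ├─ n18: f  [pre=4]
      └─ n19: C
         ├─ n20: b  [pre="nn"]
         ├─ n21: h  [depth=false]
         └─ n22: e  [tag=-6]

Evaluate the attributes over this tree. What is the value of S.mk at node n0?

1

1. n1.cnt = "qn"  ["qn"]
2. n2.cnt = "ku"  ["ku"]
3. n3.fin = 16  [terminal]
4. n2.val = 22  [g.fin + 6]
5. n2.off = 19  [g.fin + 3]
6. n4.acc = -7  [len(B₀.cnt) - 9]
7. n4.lim = true  [B₁.val == 22]
8. n5.cnt = "uz"  ["uz"]
9. n6.pre = 5  [terminal]
10. n7.pre = "xn"  [terminal]
11. n8.fin = 6  [terminal]
12. n5.val = 29  [len(b.pre) + 27]
13. n5.off = 25  [f.pre + 20]
14. n4.mk = true  [B.val > 28]
15. n1.val = 18  [B₁.off - 1]
16. n1.off = 1  [B₁.off * 2 - 37]
17. n9.fin = -7  [B.off - 8]
18. n9.acc = "zx"  ["zx"]
19. n11.hot = 3  [3]
20. n12.pre = "nk"  [terminal]
21. n13.pre = "ku"  [terminal]
22. n11.key = true  [C.hot > 2]
23. n14.acc = 10  [10]
24. n14.lim = false  [C.key == false]
25. n15.fin = 24  [terminal]
26. n16.depth = false  [terminal]
27. n14.mk = true  [A.acc == 10]
28. n10.lim = -8  [-8]
29. n10.mk = 26  [26]
30. n17.hot = -1  [S.lim + 7]
31. n18.pre = 4  [terminal]
32. n19.hot = 3  [f.pre + C₀.hot]
33. n20.pre = "nn"  [terminal]
34. n21.depth = false  [terminal]
35. n22.tag = -6  [terminal]
36. n19.key = true  [C.hot > 2]
37. n17.key = false  [f.pre == C₀.hot]
38. n9.mk = true  [not C.key]
39. n0.lim = 30  [30]
40. n0.mk = 1  [if D.mk then B.off else B.val]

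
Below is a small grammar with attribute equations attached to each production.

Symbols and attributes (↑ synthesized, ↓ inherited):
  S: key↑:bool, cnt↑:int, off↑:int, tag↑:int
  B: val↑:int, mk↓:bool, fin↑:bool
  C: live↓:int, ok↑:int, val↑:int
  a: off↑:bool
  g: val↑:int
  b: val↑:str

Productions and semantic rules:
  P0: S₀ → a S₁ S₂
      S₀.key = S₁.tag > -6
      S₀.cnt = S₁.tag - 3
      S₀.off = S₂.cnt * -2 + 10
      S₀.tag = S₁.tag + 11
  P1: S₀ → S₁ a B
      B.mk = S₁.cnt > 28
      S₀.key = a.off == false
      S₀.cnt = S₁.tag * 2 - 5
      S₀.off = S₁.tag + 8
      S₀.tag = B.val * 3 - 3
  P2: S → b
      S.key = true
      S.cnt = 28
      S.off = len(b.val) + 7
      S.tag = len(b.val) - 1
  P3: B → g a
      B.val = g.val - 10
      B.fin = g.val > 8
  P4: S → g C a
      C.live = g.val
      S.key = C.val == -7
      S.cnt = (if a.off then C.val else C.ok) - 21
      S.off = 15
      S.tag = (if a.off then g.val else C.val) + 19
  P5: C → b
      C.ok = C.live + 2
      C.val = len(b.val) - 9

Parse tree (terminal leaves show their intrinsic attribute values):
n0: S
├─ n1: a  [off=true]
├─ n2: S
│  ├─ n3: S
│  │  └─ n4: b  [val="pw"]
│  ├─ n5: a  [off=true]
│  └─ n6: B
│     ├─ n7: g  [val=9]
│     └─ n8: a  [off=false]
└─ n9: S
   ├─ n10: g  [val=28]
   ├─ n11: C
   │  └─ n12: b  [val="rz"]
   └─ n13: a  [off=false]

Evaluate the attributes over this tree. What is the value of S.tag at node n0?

5

1. n1.off = true  [terminal]
2. n4.val = "pw"  [terminal]
3. n3.key = true  [true]
4. n3.cnt = 28  [28]
5. n3.off = 9  [len(b.val) + 7]
6. n3.tag = 1  [len(b.val) - 1]
7. n5.off = true  [terminal]
8. n6.mk = false  [S₁.cnt > 28]
9. n7.val = 9  [terminal]
10. n8.off = false  [terminal]
11. n6.val = -1  [g.val - 10]
12. n6.fin = true  [g.val > 8]
13. n2.key = false  [a.off == false]
14. n2.cnt = -3  [S₁.tag * 2 - 5]
15. n2.off = 9  [S₁.tag + 8]
16. n2.tag = -6  [B.val * 3 - 3]
17. n10.val = 28  [terminal]
18. n11.live = 28  [g.val]
19. n12.val = "rz"  [terminal]
20. n11.ok = 30  [C.live + 2]
21. n11.val = -7  [len(b.val) - 9]
22. n13.off = false  [terminal]
23. n9.key = true  [C.val == -7]
24. n9.cnt = 9  [(if a.off then C.val else C.ok) - 21]
25. n9.off = 15  [15]
26. n9.tag = 12  [(if a.off then g.val else C.val) + 19]
27. n0.key = false  [S₁.tag > -6]
28. n0.cnt = -9  [S₁.tag - 3]
29. n0.off = -8  [S₂.cnt * -2 + 10]
30. n0.tag = 5  [S₁.tag + 11]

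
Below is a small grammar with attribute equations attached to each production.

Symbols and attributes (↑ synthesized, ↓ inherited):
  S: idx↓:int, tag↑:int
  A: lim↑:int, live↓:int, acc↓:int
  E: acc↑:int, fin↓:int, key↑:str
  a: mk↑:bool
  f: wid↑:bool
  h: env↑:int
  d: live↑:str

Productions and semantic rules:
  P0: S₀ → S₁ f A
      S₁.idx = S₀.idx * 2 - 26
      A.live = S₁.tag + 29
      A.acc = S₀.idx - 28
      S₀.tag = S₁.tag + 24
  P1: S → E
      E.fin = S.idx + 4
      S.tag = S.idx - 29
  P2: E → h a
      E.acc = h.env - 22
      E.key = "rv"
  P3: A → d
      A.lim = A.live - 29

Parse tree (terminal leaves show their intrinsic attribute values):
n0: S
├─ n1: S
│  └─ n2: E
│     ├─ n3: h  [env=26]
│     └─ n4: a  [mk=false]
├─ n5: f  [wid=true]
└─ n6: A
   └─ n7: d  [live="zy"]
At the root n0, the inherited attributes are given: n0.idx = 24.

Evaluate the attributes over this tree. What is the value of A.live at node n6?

1. n0.idx = 24  [given at root]
2. n1.idx = 22  [S₀.idx * 2 - 26]
3. n2.fin = 26  [S.idx + 4]
4. n3.env = 26  [terminal]
5. n4.mk = false  [terminal]
6. n2.acc = 4  [h.env - 22]
7. n2.key = "rv"  ["rv"]
8. n1.tag = -7  [S.idx - 29]
9. n5.wid = true  [terminal]
10. n6.live = 22  [S₁.tag + 29]
11. n6.acc = -4  [S₀.idx - 28]
12. n7.live = "zy"  [terminal]
13. n6.lim = -7  [A.live - 29]
14. n0.tag = 17  [S₁.tag + 24]

22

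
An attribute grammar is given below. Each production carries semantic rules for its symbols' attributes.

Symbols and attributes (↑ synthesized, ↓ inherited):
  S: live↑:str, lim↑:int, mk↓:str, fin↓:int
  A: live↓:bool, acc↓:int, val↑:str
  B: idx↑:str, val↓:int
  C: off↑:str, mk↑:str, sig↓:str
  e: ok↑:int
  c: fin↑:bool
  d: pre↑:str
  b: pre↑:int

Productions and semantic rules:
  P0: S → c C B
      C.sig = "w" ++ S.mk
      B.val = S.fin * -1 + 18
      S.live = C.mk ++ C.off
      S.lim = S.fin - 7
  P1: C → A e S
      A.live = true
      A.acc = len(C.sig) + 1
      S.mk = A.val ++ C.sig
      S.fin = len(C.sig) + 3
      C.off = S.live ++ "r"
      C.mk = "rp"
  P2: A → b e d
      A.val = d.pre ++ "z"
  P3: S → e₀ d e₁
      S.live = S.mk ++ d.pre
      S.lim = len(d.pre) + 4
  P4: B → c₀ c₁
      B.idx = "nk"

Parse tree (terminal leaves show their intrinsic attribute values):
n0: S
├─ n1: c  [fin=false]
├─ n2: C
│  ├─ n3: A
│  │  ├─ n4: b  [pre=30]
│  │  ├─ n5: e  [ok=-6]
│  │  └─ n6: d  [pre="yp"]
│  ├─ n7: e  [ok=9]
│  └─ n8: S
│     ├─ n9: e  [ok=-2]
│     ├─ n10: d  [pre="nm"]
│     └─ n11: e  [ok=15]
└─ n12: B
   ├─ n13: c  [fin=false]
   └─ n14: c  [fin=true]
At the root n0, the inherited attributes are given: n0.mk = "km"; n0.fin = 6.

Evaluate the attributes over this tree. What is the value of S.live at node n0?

"rpypzwkmnmr"

1. n0.mk = "km"  [given at root]
2. n0.fin = 6  [given at root]
3. n1.fin = false  [terminal]
4. n2.sig = "wkm"  ["w" ++ S.mk]
5. n3.live = true  [true]
6. n3.acc = 4  [len(C.sig) + 1]
7. n4.pre = 30  [terminal]
8. n5.ok = -6  [terminal]
9. n6.pre = "yp"  [terminal]
10. n3.val = "ypz"  [d.pre ++ "z"]
11. n7.ok = 9  [terminal]
12. n8.mk = "ypzwkm"  [A.val ++ C.sig]
13. n8.fin = 6  [len(C.sig) + 3]
14. n9.ok = -2  [terminal]
15. n10.pre = "nm"  [terminal]
16. n11.ok = 15  [terminal]
17. n8.live = "ypzwkmnm"  [S.mk ++ d.pre]
18. n8.lim = 6  [len(d.pre) + 4]
19. n2.off = "ypzwkmnmr"  [S.live ++ "r"]
20. n2.mk = "rp"  ["rp"]
21. n12.val = 12  [S.fin * -1 + 18]
22. n13.fin = false  [terminal]
23. n14.fin = true  [terminal]
24. n12.idx = "nk"  ["nk"]
25. n0.live = "rpypzwkmnmr"  [C.mk ++ C.off]
26. n0.lim = -1  [S.fin - 7]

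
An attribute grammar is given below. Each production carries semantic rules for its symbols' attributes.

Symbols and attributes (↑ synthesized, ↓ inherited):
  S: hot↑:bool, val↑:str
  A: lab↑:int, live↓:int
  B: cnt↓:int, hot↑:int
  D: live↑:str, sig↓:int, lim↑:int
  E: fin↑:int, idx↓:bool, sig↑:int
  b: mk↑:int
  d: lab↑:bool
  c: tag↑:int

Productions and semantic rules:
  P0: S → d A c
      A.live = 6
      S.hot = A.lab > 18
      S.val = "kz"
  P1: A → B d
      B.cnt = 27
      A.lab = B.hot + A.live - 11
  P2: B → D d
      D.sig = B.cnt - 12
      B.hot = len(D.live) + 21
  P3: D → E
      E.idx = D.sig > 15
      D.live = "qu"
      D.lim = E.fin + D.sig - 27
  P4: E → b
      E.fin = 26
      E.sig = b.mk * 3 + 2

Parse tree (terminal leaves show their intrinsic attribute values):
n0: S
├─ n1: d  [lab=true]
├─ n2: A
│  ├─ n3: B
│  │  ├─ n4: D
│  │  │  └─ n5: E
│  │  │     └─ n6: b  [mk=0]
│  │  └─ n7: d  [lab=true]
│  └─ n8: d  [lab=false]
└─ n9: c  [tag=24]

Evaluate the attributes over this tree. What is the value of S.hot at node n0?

false

1. n1.lab = true  [terminal]
2. n2.live = 6  [6]
3. n3.cnt = 27  [27]
4. n4.sig = 15  [B.cnt - 12]
5. n5.idx = false  [D.sig > 15]
6. n6.mk = 0  [terminal]
7. n5.fin = 26  [26]
8. n5.sig = 2  [b.mk * 3 + 2]
9. n4.live = "qu"  ["qu"]
10. n4.lim = 14  [E.fin + D.sig - 27]
11. n7.lab = true  [terminal]
12. n3.hot = 23  [len(D.live) + 21]
13. n8.lab = false  [terminal]
14. n2.lab = 18  [B.hot + A.live - 11]
15. n9.tag = 24  [terminal]
16. n0.hot = false  [A.lab > 18]
17. n0.val = "kz"  ["kz"]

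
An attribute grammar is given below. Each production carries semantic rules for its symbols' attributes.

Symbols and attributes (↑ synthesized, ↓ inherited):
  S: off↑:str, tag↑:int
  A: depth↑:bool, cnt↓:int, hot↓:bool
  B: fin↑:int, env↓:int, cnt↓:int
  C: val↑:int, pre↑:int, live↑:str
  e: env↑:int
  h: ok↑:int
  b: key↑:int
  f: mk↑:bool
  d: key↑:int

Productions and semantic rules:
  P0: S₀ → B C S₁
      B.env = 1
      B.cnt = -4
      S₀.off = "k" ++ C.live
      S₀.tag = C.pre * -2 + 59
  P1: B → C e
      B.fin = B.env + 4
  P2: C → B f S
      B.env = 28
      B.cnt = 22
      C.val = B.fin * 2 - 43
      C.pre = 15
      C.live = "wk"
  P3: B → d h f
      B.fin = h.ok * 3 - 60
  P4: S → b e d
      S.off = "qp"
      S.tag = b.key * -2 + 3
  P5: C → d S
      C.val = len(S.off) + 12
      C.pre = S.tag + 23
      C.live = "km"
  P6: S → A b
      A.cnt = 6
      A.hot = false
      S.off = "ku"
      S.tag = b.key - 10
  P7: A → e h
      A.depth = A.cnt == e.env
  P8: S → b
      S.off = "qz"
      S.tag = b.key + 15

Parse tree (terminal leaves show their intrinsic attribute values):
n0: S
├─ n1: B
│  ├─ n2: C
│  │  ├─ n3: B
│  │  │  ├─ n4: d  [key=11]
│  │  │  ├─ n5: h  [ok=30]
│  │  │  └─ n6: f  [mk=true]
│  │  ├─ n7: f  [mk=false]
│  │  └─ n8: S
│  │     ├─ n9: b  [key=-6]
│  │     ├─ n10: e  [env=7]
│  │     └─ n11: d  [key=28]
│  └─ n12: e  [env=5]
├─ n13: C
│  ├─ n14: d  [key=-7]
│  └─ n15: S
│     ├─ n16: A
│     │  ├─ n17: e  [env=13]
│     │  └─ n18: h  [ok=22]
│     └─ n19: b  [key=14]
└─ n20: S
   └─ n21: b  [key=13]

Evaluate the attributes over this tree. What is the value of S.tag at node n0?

5

1. n1.env = 1  [1]
2. n1.cnt = -4  [-4]
3. n3.env = 28  [28]
4. n3.cnt = 22  [22]
5. n4.key = 11  [terminal]
6. n5.ok = 30  [terminal]
7. n6.mk = true  [terminal]
8. n3.fin = 30  [h.ok * 3 - 60]
9. n7.mk = false  [terminal]
10. n9.key = -6  [terminal]
11. n10.env = 7  [terminal]
12. n11.key = 28  [terminal]
13. n8.off = "qp"  ["qp"]
14. n8.tag = 15  [b.key * -2 + 3]
15. n2.val = 17  [B.fin * 2 - 43]
16. n2.pre = 15  [15]
17. n2.live = "wk"  ["wk"]
18. n12.env = 5  [terminal]
19. n1.fin = 5  [B.env + 4]
20. n14.key = -7  [terminal]
21. n16.cnt = 6  [6]
22. n16.hot = false  [false]
23. n17.env = 13  [terminal]
24. n18.ok = 22  [terminal]
25. n16.depth = false  [A.cnt == e.env]
26. n19.key = 14  [terminal]
27. n15.off = "ku"  ["ku"]
28. n15.tag = 4  [b.key - 10]
29. n13.val = 14  [len(S.off) + 12]
30. n13.pre = 27  [S.tag + 23]
31. n13.live = "km"  ["km"]
32. n21.key = 13  [terminal]
33. n20.off = "qz"  ["qz"]
34. n20.tag = 28  [b.key + 15]
35. n0.off = "kkm"  ["k" ++ C.live]
36. n0.tag = 5  [C.pre * -2 + 59]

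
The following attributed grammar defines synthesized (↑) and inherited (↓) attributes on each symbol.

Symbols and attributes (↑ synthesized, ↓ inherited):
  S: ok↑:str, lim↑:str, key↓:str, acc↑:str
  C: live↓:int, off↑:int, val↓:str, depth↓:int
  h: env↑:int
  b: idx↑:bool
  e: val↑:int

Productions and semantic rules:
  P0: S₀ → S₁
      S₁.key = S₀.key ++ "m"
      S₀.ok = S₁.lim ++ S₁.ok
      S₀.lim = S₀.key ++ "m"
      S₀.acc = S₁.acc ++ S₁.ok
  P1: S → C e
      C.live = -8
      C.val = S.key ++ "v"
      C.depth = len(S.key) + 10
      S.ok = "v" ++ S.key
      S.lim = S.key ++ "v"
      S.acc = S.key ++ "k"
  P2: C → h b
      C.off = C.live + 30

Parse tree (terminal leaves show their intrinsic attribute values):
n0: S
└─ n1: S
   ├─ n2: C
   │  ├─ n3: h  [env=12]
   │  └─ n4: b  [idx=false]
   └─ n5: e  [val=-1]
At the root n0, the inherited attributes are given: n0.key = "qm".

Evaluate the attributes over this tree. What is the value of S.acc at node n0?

1. n0.key = "qm"  [given at root]
2. n1.key = "qmm"  [S₀.key ++ "m"]
3. n2.live = -8  [-8]
4. n2.val = "qmmv"  [S.key ++ "v"]
5. n2.depth = 13  [len(S.key) + 10]
6. n3.env = 12  [terminal]
7. n4.idx = false  [terminal]
8. n2.off = 22  [C.live + 30]
9. n5.val = -1  [terminal]
10. n1.ok = "vqmm"  ["v" ++ S.key]
11. n1.lim = "qmmv"  [S.key ++ "v"]
12. n1.acc = "qmmk"  [S.key ++ "k"]
13. n0.ok = "qmmvvqmm"  [S₁.lim ++ S₁.ok]
14. n0.lim = "qmm"  [S₀.key ++ "m"]
15. n0.acc = "qmmkvqmm"  [S₁.acc ++ S₁.ok]

"qmmkvqmm"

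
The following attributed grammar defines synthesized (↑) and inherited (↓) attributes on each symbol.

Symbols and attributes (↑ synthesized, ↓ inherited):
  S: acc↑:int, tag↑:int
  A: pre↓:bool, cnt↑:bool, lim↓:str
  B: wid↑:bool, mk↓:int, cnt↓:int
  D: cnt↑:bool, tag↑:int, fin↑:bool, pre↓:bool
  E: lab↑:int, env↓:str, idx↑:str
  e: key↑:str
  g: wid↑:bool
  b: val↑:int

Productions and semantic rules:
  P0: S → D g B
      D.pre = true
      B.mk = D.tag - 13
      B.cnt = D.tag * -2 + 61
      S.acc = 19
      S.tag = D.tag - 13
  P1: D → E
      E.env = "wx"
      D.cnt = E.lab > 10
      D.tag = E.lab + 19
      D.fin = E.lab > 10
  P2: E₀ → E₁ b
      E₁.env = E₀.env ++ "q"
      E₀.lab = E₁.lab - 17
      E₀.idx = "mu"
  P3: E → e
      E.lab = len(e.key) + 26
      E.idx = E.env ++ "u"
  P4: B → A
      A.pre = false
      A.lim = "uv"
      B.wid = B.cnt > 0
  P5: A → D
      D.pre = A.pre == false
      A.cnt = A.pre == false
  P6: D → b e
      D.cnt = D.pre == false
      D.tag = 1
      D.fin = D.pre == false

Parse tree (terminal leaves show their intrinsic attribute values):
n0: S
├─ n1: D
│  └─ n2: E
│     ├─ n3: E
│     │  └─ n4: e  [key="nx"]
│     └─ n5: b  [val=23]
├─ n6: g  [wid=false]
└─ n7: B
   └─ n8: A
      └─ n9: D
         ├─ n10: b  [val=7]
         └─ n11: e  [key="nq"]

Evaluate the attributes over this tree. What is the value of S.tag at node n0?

17

1. n1.pre = true  [true]
2. n2.env = "wx"  ["wx"]
3. n3.env = "wxq"  [E₀.env ++ "q"]
4. n4.key = "nx"  [terminal]
5. n3.lab = 28  [len(e.key) + 26]
6. n3.idx = "wxqu"  [E.env ++ "u"]
7. n5.val = 23  [terminal]
8. n2.lab = 11  [E₁.lab - 17]
9. n2.idx = "mu"  ["mu"]
10. n1.cnt = true  [E.lab > 10]
11. n1.tag = 30  [E.lab + 19]
12. n1.fin = true  [E.lab > 10]
13. n6.wid = false  [terminal]
14. n7.mk = 17  [D.tag - 13]
15. n7.cnt = 1  [D.tag * -2 + 61]
16. n8.pre = false  [false]
17. n8.lim = "uv"  ["uv"]
18. n9.pre = true  [A.pre == false]
19. n10.val = 7  [terminal]
20. n11.key = "nq"  [terminal]
21. n9.cnt = false  [D.pre == false]
22. n9.tag = 1  [1]
23. n9.fin = false  [D.pre == false]
24. n8.cnt = true  [A.pre == false]
25. n7.wid = true  [B.cnt > 0]
26. n0.acc = 19  [19]
27. n0.tag = 17  [D.tag - 13]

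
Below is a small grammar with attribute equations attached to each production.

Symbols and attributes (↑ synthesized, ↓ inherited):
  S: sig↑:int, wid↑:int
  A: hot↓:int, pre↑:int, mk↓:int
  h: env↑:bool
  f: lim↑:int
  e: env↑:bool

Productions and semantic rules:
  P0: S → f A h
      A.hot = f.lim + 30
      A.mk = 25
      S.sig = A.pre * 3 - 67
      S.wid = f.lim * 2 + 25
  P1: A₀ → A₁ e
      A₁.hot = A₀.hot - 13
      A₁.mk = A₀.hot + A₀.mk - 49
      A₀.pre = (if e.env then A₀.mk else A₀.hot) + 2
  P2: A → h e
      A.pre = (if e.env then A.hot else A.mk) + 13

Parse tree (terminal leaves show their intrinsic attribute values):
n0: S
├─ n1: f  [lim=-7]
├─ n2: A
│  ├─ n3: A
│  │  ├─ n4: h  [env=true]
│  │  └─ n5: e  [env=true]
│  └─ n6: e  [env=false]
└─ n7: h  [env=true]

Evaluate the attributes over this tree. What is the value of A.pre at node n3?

1. n1.lim = -7  [terminal]
2. n2.hot = 23  [f.lim + 30]
3. n2.mk = 25  [25]
4. n3.hot = 10  [A₀.hot - 13]
5. n3.mk = -1  [A₀.hot + A₀.mk - 49]
6. n4.env = true  [terminal]
7. n5.env = true  [terminal]
8. n3.pre = 23  [(if e.env then A.hot else A.mk) + 13]
9. n6.env = false  [terminal]
10. n2.pre = 25  [(if e.env then A₀.mk else A₀.hot) + 2]
11. n7.env = true  [terminal]
12. n0.sig = 8  [A.pre * 3 - 67]
13. n0.wid = 11  [f.lim * 2 + 25]

23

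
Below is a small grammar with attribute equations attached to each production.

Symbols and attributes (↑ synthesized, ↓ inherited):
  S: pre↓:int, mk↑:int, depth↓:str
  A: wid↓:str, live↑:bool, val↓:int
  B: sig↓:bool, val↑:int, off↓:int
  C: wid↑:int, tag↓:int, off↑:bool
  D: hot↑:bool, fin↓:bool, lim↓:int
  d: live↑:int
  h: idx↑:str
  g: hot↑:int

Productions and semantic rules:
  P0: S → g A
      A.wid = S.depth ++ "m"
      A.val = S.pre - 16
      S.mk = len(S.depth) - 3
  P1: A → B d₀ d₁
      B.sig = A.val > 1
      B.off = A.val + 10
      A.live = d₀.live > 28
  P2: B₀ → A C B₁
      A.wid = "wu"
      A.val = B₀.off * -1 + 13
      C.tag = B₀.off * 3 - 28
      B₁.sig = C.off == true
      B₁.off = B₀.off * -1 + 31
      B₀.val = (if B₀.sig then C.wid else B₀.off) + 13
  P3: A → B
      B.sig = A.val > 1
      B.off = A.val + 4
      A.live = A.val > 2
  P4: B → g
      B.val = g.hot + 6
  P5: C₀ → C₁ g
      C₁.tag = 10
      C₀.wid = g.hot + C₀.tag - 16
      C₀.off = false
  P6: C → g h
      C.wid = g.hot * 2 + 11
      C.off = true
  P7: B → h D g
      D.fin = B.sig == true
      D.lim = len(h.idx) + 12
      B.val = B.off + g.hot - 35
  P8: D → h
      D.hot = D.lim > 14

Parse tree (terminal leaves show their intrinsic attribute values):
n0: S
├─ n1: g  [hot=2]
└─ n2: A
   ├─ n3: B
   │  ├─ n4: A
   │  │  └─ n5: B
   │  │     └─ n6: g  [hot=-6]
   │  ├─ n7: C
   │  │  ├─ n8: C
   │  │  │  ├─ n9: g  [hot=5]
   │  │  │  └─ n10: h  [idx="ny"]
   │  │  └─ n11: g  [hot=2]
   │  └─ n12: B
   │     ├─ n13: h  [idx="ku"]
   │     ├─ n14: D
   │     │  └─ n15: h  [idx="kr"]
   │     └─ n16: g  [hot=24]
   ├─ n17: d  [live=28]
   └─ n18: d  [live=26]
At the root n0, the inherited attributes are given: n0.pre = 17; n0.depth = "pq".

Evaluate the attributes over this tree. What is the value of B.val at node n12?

1. n0.pre = 17  [given at root]
2. n0.depth = "pq"  [given at root]
3. n1.hot = 2  [terminal]
4. n2.wid = "pqm"  [S.depth ++ "m"]
5. n2.val = 1  [S.pre - 16]
6. n3.sig = false  [A.val > 1]
7. n3.off = 11  [A.val + 10]
8. n4.wid = "wu"  ["wu"]
9. n4.val = 2  [B₀.off * -1 + 13]
10. n5.sig = true  [A.val > 1]
11. n5.off = 6  [A.val + 4]
12. n6.hot = -6  [terminal]
13. n5.val = 0  [g.hot + 6]
14. n4.live = false  [A.val > 2]
15. n7.tag = 5  [B₀.off * 3 - 28]
16. n8.tag = 10  [10]
17. n9.hot = 5  [terminal]
18. n10.idx = "ny"  [terminal]
19. n8.wid = 21  [g.hot * 2 + 11]
20. n8.off = true  [true]
21. n11.hot = 2  [terminal]
22. n7.wid = -9  [g.hot + C₀.tag - 16]
23. n7.off = false  [false]
24. n12.sig = false  [C.off == true]
25. n12.off = 20  [B₀.off * -1 + 31]
26. n13.idx = "ku"  [terminal]
27. n14.fin = false  [B.sig == true]
28. n14.lim = 14  [len(h.idx) + 12]
29. n15.idx = "kr"  [terminal]
30. n14.hot = false  [D.lim > 14]
31. n16.hot = 24  [terminal]
32. n12.val = 9  [B.off + g.hot - 35]
33. n3.val = 24  [(if B₀.sig then C.wid else B₀.off) + 13]
34. n17.live = 28  [terminal]
35. n18.live = 26  [terminal]
36. n2.live = false  [d₀.live > 28]
37. n0.mk = -1  [len(S.depth) - 3]

9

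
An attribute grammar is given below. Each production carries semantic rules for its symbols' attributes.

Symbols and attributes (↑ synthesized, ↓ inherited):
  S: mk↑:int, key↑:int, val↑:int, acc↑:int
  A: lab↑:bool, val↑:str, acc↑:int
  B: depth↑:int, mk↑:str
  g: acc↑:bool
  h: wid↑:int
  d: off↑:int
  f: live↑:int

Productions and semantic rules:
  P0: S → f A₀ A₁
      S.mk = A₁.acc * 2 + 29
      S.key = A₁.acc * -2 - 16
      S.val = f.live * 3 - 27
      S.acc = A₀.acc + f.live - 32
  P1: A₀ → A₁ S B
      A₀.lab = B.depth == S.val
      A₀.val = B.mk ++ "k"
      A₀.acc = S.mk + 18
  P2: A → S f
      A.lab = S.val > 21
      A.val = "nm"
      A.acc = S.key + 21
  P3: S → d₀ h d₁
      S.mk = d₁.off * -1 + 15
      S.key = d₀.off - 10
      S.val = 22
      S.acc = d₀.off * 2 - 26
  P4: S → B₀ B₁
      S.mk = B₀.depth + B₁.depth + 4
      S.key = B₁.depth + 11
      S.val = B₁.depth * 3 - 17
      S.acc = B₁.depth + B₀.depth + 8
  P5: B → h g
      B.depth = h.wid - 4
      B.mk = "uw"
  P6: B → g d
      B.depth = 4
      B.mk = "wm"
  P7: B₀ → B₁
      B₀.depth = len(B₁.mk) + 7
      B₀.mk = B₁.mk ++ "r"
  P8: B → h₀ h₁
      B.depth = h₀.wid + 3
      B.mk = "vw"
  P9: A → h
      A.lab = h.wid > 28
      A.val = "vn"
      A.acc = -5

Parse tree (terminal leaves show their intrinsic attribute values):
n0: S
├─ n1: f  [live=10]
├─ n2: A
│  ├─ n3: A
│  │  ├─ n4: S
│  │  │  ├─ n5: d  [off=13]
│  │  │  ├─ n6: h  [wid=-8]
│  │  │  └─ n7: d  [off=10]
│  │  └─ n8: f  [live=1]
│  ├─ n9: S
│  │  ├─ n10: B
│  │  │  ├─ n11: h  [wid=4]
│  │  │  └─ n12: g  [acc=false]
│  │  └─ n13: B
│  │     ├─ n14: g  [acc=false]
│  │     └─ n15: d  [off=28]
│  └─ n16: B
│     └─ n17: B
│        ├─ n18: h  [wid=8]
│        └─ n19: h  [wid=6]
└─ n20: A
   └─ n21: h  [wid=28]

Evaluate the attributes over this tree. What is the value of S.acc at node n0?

4

1. n1.live = 10  [terminal]
2. n5.off = 13  [terminal]
3. n6.wid = -8  [terminal]
4. n7.off = 10  [terminal]
5. n4.mk = 5  [d₁.off * -1 + 15]
6. n4.key = 3  [d₀.off - 10]
7. n4.val = 22  [22]
8. n4.acc = 0  [d₀.off * 2 - 26]
9. n8.live = 1  [terminal]
10. n3.lab = true  [S.val > 21]
11. n3.val = "nm"  ["nm"]
12. n3.acc = 24  [S.key + 21]
13. n11.wid = 4  [terminal]
14. n12.acc = false  [terminal]
15. n10.depth = 0  [h.wid - 4]
16. n10.mk = "uw"  ["uw"]
17. n14.acc = false  [terminal]
18. n15.off = 28  [terminal]
19. n13.depth = 4  [4]
20. n13.mk = "wm"  ["wm"]
21. n9.mk = 8  [B₀.depth + B₁.depth + 4]
22. n9.key = 15  [B₁.depth + 11]
23. n9.val = -5  [B₁.depth * 3 - 17]
24. n9.acc = 12  [B₁.depth + B₀.depth + 8]
25. n18.wid = 8  [terminal]
26. n19.wid = 6  [terminal]
27. n17.depth = 11  [h₀.wid + 3]
28. n17.mk = "vw"  ["vw"]
29. n16.depth = 9  [len(B₁.mk) + 7]
30. n16.mk = "vwr"  [B₁.mk ++ "r"]
31. n2.lab = false  [B.depth == S.val]
32. n2.val = "vwrk"  [B.mk ++ "k"]
33. n2.acc = 26  [S.mk + 18]
34. n21.wid = 28  [terminal]
35. n20.lab = false  [h.wid > 28]
36. n20.val = "vn"  ["vn"]
37. n20.acc = -5  [-5]
38. n0.mk = 19  [A₁.acc * 2 + 29]
39. n0.key = -6  [A₁.acc * -2 - 16]
40. n0.val = 3  [f.live * 3 - 27]
41. n0.acc = 4  [A₀.acc + f.live - 32]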